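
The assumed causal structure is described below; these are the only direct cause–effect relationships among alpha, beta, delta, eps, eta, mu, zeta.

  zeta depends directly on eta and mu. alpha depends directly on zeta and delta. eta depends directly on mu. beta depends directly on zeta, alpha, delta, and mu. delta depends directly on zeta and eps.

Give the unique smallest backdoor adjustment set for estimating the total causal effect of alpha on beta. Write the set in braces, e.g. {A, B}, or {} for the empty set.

{delta, zeta}

Variables eligible for adjustment (non-descendants of alpha, excluding alpha and beta): {delta, eps, eta, mu, zeta}.
Backdoor paths from alpha to beta:
  P1: alpha <- zeta <- mu -> beta
  P2: alpha <- zeta <- eta <- mu -> beta
  P3: alpha <- zeta -> delta -> beta
  P4: alpha <- zeta -> beta
  P5: alpha <- delta <- zeta <- mu -> beta
  P6: alpha <- delta <- zeta <- eta <- mu -> beta
  P7: alpha <- delta <- zeta -> beta
  P8: alpha <- delta -> beta
The empty set is not sufficient: P1 (alpha <- zeta <- mu -> beta) has no collider blocking it and no conditioned non-collider, so it is open.
Try {delta, zeta}:
  P1: blocked at chain node zeta ∈ conditioning set.
  P2: blocked at chain node zeta ∈ conditioning set.
  P3: blocked at fork node zeta ∈ conditioning set.
  P4: blocked at fork node zeta ∈ conditioning set.
  P5: blocked at chain node delta ∈ conditioning set.
  P6: blocked at chain node delta ∈ conditioning set.
  P7: blocked at chain node delta ∈ conditioning set.
  P8: blocked at fork node delta ∈ conditioning set.
{delta, zeta} contains no descendant of alpha and blocks every backdoor path.
Every element of {delta, zeta} is needed (dropping delta leaves P8 open; dropping zeta leaves P1 open), so no proper subset is valid.
Among all size-2 subsets of the eligible variables, only {delta, zeta} blocks every backdoor path, so it is the unique smallest valid adjustment set.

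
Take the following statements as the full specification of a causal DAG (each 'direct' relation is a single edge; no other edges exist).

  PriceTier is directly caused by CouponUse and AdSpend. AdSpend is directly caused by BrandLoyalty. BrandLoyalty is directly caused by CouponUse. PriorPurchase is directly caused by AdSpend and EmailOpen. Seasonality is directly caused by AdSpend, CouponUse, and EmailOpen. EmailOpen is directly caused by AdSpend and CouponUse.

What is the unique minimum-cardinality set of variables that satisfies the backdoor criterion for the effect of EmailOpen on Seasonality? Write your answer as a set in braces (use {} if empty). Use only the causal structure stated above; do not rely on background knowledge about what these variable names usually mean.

Variables eligible for adjustment (non-descendants of EmailOpen, excluding EmailOpen and Seasonality): {AdSpend, BrandLoyalty, CouponUse, PriceTier}.
Backdoor paths from EmailOpen to Seasonality:
  P1: EmailOpen <- CouponUse -> BrandLoyalty -> AdSpend -> Seasonality
  P2: EmailOpen <- CouponUse -> PriceTier <- AdSpend -> Seasonality
  P3: EmailOpen <- CouponUse -> Seasonality
  P4: EmailOpen <- AdSpend <- BrandLoyalty <- CouponUse -> Seasonality
  P5: EmailOpen <- AdSpend -> PriceTier <- CouponUse -> Seasonality
  P6: EmailOpen <- AdSpend -> Seasonality
The empty set is not sufficient: P1 (EmailOpen <- CouponUse -> BrandLoyalty -> AdSpend -> Seasonality) has no collider blocking it and no conditioned non-collider, so it is open.
Try {AdSpend, CouponUse}:
  P1: blocked at fork node CouponUse ∈ conditioning set.
  P2: blocked at fork node CouponUse ∈ conditioning set.
  P3: blocked at fork node CouponUse ∈ conditioning set.
  P4: blocked at chain node AdSpend ∈ conditioning set.
  P5: blocked at fork node AdSpend ∈ conditioning set.
  P6: blocked at fork node AdSpend ∈ conditioning set.
{AdSpend, CouponUse} contains no descendant of EmailOpen and blocks every backdoor path.
Every element of {AdSpend, CouponUse} is needed (dropping AdSpend leaves P6 open; dropping CouponUse leaves P3 open), so no proper subset is valid.
Among all size-2 subsets of the eligible variables, only {AdSpend, CouponUse} blocks every backdoor path, so it is the unique smallest valid adjustment set.

{AdSpend, CouponUse}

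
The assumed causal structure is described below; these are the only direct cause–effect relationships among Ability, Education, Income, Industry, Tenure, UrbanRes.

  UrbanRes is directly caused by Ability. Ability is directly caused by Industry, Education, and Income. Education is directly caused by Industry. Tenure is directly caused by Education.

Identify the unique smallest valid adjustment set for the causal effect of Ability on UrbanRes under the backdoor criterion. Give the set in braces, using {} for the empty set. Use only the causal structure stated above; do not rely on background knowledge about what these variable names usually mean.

Variables eligible for adjustment (non-descendants of Ability, excluding Ability and UrbanRes): {Education, Income, Industry, Tenure}.
Backdoor paths from Ability to UrbanRes:
  (none)
With no backdoor paths the empty set already satisfies the criterion, and it is trivially minimal.

{}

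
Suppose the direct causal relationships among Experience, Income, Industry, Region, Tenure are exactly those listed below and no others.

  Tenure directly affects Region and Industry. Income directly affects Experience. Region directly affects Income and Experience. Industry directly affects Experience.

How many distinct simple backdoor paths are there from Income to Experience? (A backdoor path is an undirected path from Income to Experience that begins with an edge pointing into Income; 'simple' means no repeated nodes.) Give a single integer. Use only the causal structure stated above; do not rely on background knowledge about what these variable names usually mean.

A backdoor path from Income to Experience is any simple undirected path whose first edge points into Income (i.e. leaves Income via a parent).
Parents of Income: {Region}.
Enumerating:
  P1: Income <- Region <- Tenure -> Industry -> Experience
  P2: Income <- Region -> Experience
That exhausts the simple backdoor paths. Count: 2.

2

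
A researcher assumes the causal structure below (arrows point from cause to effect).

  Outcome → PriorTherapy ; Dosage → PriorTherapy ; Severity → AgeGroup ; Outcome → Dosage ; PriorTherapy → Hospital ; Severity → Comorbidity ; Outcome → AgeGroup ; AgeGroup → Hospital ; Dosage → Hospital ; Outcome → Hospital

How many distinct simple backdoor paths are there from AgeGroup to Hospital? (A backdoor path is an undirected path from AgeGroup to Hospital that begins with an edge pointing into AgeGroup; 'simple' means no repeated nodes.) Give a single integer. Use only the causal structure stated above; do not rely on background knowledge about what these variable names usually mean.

A backdoor path from AgeGroup to Hospital is any simple undirected path whose first edge points into AgeGroup (i.e. leaves AgeGroup via a parent).
Parents of AgeGroup: {Outcome, Severity}.
Enumerating:
  P1: AgeGroup <- Outcome -> Dosage -> PriorTherapy -> Hospital
  P2: AgeGroup <- Outcome -> Dosage -> Hospital
  P3: AgeGroup <- Outcome -> PriorTherapy <- Dosage -> Hospital
  P4: AgeGroup <- Outcome -> PriorTherapy -> Hospital
  P5: AgeGroup <- Outcome -> Hospital
That exhausts the simple backdoor paths. Count: 5.

5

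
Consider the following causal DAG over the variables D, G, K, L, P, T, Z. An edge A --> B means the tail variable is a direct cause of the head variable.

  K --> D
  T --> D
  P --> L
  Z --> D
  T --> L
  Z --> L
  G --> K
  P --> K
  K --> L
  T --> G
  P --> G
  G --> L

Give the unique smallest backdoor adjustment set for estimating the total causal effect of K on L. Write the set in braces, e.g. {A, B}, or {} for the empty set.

Variables eligible for adjustment (non-descendants of K, excluding K and L): {G, P, T, Z}.
Backdoor paths from K to L:
  P1: K <- P -> G <- T -> D <- Z -> L
  P2: K <- P -> G <- T -> L
  P3: K <- P -> G -> L
  P4: K <- P -> L
  P5: K <- G <- T -> D <- Z -> L
  P6: K <- G <- T -> L
  P7: K <- G <- P -> L
  P8: K <- G -> L
The empty set is not sufficient: P3 (K <- P -> G -> L) has no collider blocking it and no conditioned non-collider, so it is open.
Try {G, P}:
  P1: blocked at fork node P ∈ conditioning set.
  P2: blocked at fork node P ∈ conditioning set.
  P3: blocked at fork node P ∈ conditioning set.
  P4: blocked at fork node P ∈ conditioning set.
  P5: blocked at chain node G ∈ conditioning set.
  P6: blocked at chain node G ∈ conditioning set.
  P7: blocked at chain node G ∈ conditioning set.
  P8: blocked at fork node G ∈ conditioning set.
{G, P} contains no descendant of K and blocks every backdoor path.
Every element of {G, P} is needed (dropping G leaves P6 open; dropping P leaves P2 open), so no proper subset is valid.
Among all size-2 subsets of the eligible variables, only {G, P} blocks every backdoor path, so it is the unique smallest valid adjustment set.

{G, P}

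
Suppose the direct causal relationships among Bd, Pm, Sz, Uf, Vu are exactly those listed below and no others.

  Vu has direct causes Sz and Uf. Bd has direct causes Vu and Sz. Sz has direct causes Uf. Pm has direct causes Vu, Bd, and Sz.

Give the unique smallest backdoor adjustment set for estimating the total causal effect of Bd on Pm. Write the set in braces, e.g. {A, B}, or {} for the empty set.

{Sz, Vu}

Variables eligible for adjustment (non-descendants of Bd, excluding Bd and Pm): {Sz, Uf, Vu}.
Backdoor paths from Bd to Pm:
  P1: Bd <- Sz <- Uf -> Vu -> Pm
  P2: Bd <- Sz -> Vu -> Pm
  P3: Bd <- Sz -> Pm
  P4: Bd <- Vu <- Uf -> Sz -> Pm
  P5: Bd <- Vu <- Sz -> Pm
  P6: Bd <- Vu -> Pm
The empty set is not sufficient: P1 (Bd <- Sz <- Uf -> Vu -> Pm) has no collider blocking it and no conditioned non-collider, so it is open.
Try {Sz, Vu}:
  P1: blocked at chain node Sz ∈ conditioning set.
  P2: blocked at fork node Sz ∈ conditioning set.
  P3: blocked at fork node Sz ∈ conditioning set.
  P4: blocked at chain node Vu ∈ conditioning set.
  P5: blocked at chain node Vu ∈ conditioning set.
  P6: blocked at fork node Vu ∈ conditioning set.
{Sz, Vu} contains no descendant of Bd and blocks every backdoor path.
Every element of {Sz, Vu} is needed (dropping Sz leaves P3 open; dropping Vu leaves P6 open), so no proper subset is valid.
Among all size-2 subsets of the eligible variables, only {Sz, Vu} blocks every backdoor path, so it is the unique smallest valid adjustment set.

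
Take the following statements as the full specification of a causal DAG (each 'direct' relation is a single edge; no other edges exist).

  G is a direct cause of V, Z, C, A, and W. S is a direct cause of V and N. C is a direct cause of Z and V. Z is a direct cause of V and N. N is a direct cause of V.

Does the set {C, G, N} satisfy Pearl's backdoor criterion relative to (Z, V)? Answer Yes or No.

Backdoor paths from Z to V (paths whose first edge points into Z):
  P1: Z <- G -> C -> V
  P2: Z <- G -> V
  P3: Z <- C <- G -> V
  P4: Z <- C -> V
Condition 1 (no descendant of Z in the set): FAILS — N is a descendant of Z.
Condition 2 (every backdoor path blocked by {C, G, N}):
  P1: blocked at fork node G ∈ conditioning set.
  P2: blocked at fork node G ∈ conditioning set.
  P3: blocked at chain node C ∈ conditioning set.
  P4: blocked at fork node C ∈ conditioning set.
{C, G, N} does not satisfy the backdoor criterion.

No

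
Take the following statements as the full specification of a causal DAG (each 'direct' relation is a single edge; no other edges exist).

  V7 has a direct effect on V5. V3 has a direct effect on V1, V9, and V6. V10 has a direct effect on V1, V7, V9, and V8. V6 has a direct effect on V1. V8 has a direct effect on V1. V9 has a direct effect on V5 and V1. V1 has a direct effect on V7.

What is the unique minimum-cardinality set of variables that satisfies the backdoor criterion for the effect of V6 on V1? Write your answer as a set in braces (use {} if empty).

{V3}

Variables eligible for adjustment (non-descendants of V6, excluding V6 and V1): {V10, V3, V8, V9}.
Backdoor paths from V6 to V1:
  P1: V6 <- V3 -> V9 <- V10 -> V8 -> V1
  P2: V6 <- V3 -> V9 <- V10 -> V1
  P3: V6 <- V3 -> V9 <- V10 -> V7 <- V1
  P4: V6 <- V3 -> V9 -> V1
  P5: V6 <- V3 -> V9 -> V5 <- V7 <- V10 -> V8 -> V1
  P6: V6 <- V3 -> V9 -> V5 <- V7 <- V10 -> V1
  P7: V6 <- V3 -> V9 -> V5 <- V7 <- V1
  P8: V6 <- V3 -> V1
The empty set is not sufficient: P4 (V6 <- V3 -> V9 -> V1) has no collider blocking it and no conditioned non-collider, so it is open.
Try {V3}:
  P1: blocked at fork node V3 ∈ conditioning set.
  P2: blocked at fork node V3 ∈ conditioning set.
  P3: blocked at fork node V3 ∈ conditioning set.
  P4: blocked at fork node V3 ∈ conditioning set.
  P5: blocked at fork node V3 ∈ conditioning set.
  P6: blocked at fork node V3 ∈ conditioning set.
  P7: blocked at fork node V3 ∈ conditioning set.
  P8: blocked at fork node V3 ∈ conditioning set.
{V3} contains no descendant of V6 and blocks every backdoor path.
No other singleton works — e.g. {V10} leaves P4 open — so {V3} is the unique smallest valid adjustment set.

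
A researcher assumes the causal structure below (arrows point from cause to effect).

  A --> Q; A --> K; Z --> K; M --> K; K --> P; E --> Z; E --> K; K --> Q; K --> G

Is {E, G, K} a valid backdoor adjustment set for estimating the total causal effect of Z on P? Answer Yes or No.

Backdoor paths from Z to P (paths whose first edge points into Z):
  P1: Z <- E -> K -> P
Condition 1 (no descendant of Z in the set): FAILS — G and K are descendants of Z.
Condition 2 (every backdoor path blocked by {E, G, K}):
  P1: blocked at fork node E ∈ conditioning set.
{E, G, K} does not satisfy the backdoor criterion.

No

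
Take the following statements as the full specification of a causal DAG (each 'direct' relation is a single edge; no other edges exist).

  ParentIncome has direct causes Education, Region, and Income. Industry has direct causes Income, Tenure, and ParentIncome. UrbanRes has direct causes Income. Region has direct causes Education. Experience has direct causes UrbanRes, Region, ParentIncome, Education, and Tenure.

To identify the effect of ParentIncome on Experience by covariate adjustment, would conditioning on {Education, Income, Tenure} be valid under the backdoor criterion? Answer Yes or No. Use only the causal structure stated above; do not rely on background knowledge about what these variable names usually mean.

Backdoor paths from ParentIncome to Experience (paths whose first edge points into ParentIncome):
  P1: ParentIncome <- Education -> Region -> Experience
  P2: ParentIncome <- Education -> Experience
  P3: ParentIncome <- Income -> Industry <- Tenure -> Experience
  P4: ParentIncome <- Income -> UrbanRes -> Experience
  P5: ParentIncome <- Region <- Education -> Experience
  P6: ParentIncome <- Region -> Experience
Condition 1 (no descendant of ParentIncome in the set): holds — descendants of ParentIncome are {Experience, Industry}; none are in {Education, Income, Tenure}.
Condition 2 (every backdoor path blocked by {Education, Income, Tenure}):
  P1: blocked at fork node Education ∈ conditioning set.
  P2: blocked at fork node Education ∈ conditioning set.
  P3: blocked at fork node Income ∈ conditioning set.
  P4: blocked at fork node Income ∈ conditioning set.
  P5: blocked at fork node Education ∈ conditioning set.
  P6: open — no interior node is in the conditioning set.
{Education, Income, Tenure} does not satisfy the backdoor criterion.

No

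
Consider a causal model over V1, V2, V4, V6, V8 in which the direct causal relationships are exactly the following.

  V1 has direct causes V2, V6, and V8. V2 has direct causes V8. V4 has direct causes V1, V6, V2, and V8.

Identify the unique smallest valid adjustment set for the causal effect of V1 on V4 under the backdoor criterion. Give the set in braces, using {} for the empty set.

{V2, V6, V8}

Variables eligible for adjustment (non-descendants of V1, excluding V1 and V4): {V2, V6, V8}.
Backdoor paths from V1 to V4:
  P1: V1 <- V8 -> V2 -> V4
  P2: V1 <- V8 -> V4
  P3: V1 <- V2 <- V8 -> V4
  P4: V1 <- V2 -> V4
  P5: V1 <- V6 -> V4
The empty set is not sufficient: P1 (V1 <- V8 -> V2 -> V4) has no collider blocking it and no conditioned non-collider, so it is open.
Try {V2, V6, V8}:
  P1: blocked at fork node V8 ∈ conditioning set.
  P2: blocked at fork node V8 ∈ conditioning set.
  P3: blocked at chain node V2 ∈ conditioning set.
  P4: blocked at fork node V2 ∈ conditioning set.
  P5: blocked at fork node V6 ∈ conditioning set.
{V2, V6, V8} contains no descendant of V1 and blocks every backdoor path.
Every element of {V2, V6, V8} is needed (dropping V2 leaves P4 open; dropping V6 leaves P5 open; dropping V8 leaves P2 open), so no proper subset is valid.
Among all size-3 subsets of the eligible variables, only {V2, V6, V8} blocks every backdoor path, so it is the unique smallest valid adjustment set.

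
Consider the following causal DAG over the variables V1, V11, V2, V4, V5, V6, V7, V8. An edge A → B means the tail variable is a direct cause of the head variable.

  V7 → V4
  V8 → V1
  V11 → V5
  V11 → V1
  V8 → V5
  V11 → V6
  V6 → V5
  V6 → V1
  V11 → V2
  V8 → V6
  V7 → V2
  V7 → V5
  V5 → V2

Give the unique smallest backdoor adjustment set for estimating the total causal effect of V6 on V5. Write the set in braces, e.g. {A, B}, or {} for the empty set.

{V11, V8}

Variables eligible for adjustment (non-descendants of V6, excluding V6 and V5): {V11, V4, V7, V8}.
Backdoor paths from V6 to V5:
  P1: V6 <- V11 -> V5
  P2: V6 <- V11 -> V1 <- V8 -> V5
  P3: V6 <- V11 -> V2 <- V7 -> V5
  P4: V6 <- V11 -> V2 <- V5
  P5: V6 <- V8 -> V5
  P6: V6 <- V8 -> V1 <- V11 -> V5
  P7: V6 <- V8 -> V1 <- V11 -> V2 <- V7 -> V5
  P8: V6 <- V8 -> V1 <- V11 -> V2 <- V5
The empty set is not sufficient: P1 (V6 <- V11 -> V5) has no collider blocking it and no conditioned non-collider, so it is open.
Try {V11, V8}:
  P1: blocked at fork node V11 ∈ conditioning set.
  P2: blocked at fork node V11 ∈ conditioning set.
  P3: blocked at fork node V11 ∈ conditioning set.
  P4: blocked at fork node V11 ∈ conditioning set.
  P5: blocked at fork node V8 ∈ conditioning set.
  P6: blocked at fork node V8 ∈ conditioning set.
  P7: blocked at fork node V8 ∈ conditioning set.
  P8: blocked at fork node V8 ∈ conditioning set.
{V11, V8} contains no descendant of V6 and blocks every backdoor path.
Every element of {V11, V8} is needed (dropping V11 leaves P1 open; dropping V8 leaves P5 open), so no proper subset is valid.
Among all size-2 subsets of the eligible variables, only {V11, V8} blocks every backdoor path, so it is the unique smallest valid adjustment set.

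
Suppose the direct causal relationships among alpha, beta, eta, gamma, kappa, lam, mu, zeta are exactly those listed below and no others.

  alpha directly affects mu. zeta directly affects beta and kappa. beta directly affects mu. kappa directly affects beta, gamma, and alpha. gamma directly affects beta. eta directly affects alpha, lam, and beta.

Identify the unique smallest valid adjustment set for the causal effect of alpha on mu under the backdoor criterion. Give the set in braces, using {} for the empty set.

{beta}

Variables eligible for adjustment (non-descendants of alpha, excluding alpha and mu): {beta, eta, gamma, kappa, lam, zeta}.
Backdoor paths from alpha to mu:
  P1: alpha <- kappa <- zeta -> beta -> mu
  P2: alpha <- kappa -> gamma -> beta -> mu
  P3: alpha <- kappa -> beta -> mu
  P4: alpha <- eta -> beta -> mu
The empty set is not sufficient: P1 (alpha <- kappa <- zeta -> beta -> mu) has no collider blocking it and no conditioned non-collider, so it is open.
Try {beta}:
  P1: blocked at chain node beta ∈ conditioning set.
  P2: blocked at chain node beta ∈ conditioning set.
  P3: blocked at chain node beta ∈ conditioning set.
  P4: blocked at chain node beta ∈ conditioning set.
{beta} contains no descendant of alpha and blocks every backdoor path.
No other singleton works — e.g. {zeta} leaves P2 open — so {beta} is the unique smallest valid adjustment set.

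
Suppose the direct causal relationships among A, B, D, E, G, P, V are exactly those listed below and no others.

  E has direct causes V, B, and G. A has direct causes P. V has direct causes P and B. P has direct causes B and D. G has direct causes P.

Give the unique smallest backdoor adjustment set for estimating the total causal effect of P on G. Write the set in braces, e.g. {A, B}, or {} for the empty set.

Variables eligible for adjustment (non-descendants of P, excluding P and G): {B, D}.
Backdoor paths from P to G:
  P1: P <- B -> V -> E <- G
  P2: P <- B -> E <- G
Each backdoor path contains an unconditioned collider, so every path is already blocked with the empty conditioning set:
  P1: blocked at collider E (neither it nor any descendant is in the conditioning set).
  P2: blocked at collider E (neither it nor any descendant is in the conditioning set).
The empty set is therefore the unique smallest valid set.

{}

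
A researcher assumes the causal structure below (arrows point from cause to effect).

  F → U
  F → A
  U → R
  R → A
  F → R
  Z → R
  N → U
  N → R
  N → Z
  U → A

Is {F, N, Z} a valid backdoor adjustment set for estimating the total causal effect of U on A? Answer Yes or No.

Yes

Backdoor paths from U to A (paths whose first edge points into U):
  P1: U <- F -> R -> A
  P2: U <- F -> A
  P3: U <- N -> Z -> R <- F -> A
  P4: U <- N -> Z -> R -> A
  P5: U <- N -> R <- F -> A
  P6: U <- N -> R -> A
Condition 1 (no descendant of U in the set): holds — descendants of U are {A, R}; none are in {F, N, Z}.
Condition 2 (every backdoor path blocked by {F, N, Z}):
  P1: blocked at fork node F ∈ conditioning set.
  P2: blocked at fork node F ∈ conditioning set.
  P3: blocked at fork node N ∈ conditioning set.
  P4: blocked at fork node N ∈ conditioning set.
  P5: blocked at fork node N ∈ conditioning set.
  P6: blocked at fork node N ∈ conditioning set.
{F, N, Z} satisfies the backdoor criterion.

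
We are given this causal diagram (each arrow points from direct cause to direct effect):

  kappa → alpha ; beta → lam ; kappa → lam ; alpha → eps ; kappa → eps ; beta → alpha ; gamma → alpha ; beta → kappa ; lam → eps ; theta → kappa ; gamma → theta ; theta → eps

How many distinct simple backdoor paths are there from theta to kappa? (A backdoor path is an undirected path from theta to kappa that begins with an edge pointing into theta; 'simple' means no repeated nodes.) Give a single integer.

A backdoor path from theta to kappa is any simple undirected path whose first edge points into theta (i.e. leaves theta via a parent).
Parents of theta: {gamma}.
Enumerating:
  P1: theta <- gamma -> alpha <- beta -> kappa
  P2: theta <- gamma -> alpha <- beta -> lam <- kappa
  P3: theta <- gamma -> alpha <- beta -> lam -> eps <- kappa
  P4: theta <- gamma -> alpha <- kappa
  P5: theta <- gamma -> alpha -> eps <- kappa
  P6: theta <- gamma -> alpha -> eps <- lam <- beta -> kappa
  P7: theta <- gamma -> alpha -> eps <- lam <- kappa
That exhausts the simple backdoor paths. Count: 7.

7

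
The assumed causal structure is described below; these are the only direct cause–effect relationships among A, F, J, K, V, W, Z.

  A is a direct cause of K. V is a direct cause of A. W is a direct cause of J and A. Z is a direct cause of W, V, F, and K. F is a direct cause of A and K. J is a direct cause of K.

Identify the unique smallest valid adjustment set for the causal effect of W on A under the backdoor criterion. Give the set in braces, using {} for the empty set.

Variables eligible for adjustment (non-descendants of W, excluding W and A): {F, V, Z}.
Backdoor paths from W to A:
  P1: W <- Z -> V -> A
  P2: W <- Z -> F -> A
  P3: W <- Z -> F -> K <- A
  P4: W <- Z -> K <- F -> A
  P5: W <- Z -> K <- A
The empty set is not sufficient: P1 (W <- Z -> V -> A) has no collider blocking it and no conditioned non-collider, so it is open.
Try {Z}:
  P1: blocked at fork node Z ∈ conditioning set.
  P2: blocked at fork node Z ∈ conditioning set.
  P3: blocked at fork node Z ∈ conditioning set.
  P4: blocked at fork node Z ∈ conditioning set.
  P5: blocked at fork node Z ∈ conditioning set.
{Z} contains no descendant of W and blocks every backdoor path.
No other singleton works — e.g. {V} leaves P2 open — so {Z} is the unique smallest valid adjustment set.

{Z}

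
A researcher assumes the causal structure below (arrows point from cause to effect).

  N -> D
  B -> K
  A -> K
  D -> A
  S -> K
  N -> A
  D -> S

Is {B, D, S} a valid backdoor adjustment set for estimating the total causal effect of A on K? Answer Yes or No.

Backdoor paths from A to K (paths whose first edge points into A):
  P1: A <- N -> D -> S -> K
  P2: A <- D -> S -> K
Condition 1 (no descendant of A in the set): holds — descendants of A are {K}; none are in {B, D, S}.
Condition 2 (every backdoor path blocked by {B, D, S}):
  P1: blocked at chain node D ∈ conditioning set.
  P2: blocked at fork node D ∈ conditioning set.
{B, D, S} satisfies the backdoor criterion.

Yes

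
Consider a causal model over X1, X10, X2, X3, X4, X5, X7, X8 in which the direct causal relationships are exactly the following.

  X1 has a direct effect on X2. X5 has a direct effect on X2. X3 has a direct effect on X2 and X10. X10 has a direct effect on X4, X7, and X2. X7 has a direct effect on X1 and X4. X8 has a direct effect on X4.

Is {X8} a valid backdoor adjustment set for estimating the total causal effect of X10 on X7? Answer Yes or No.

Backdoor paths from X10 to X7 (paths whose first edge points into X10):
  P1: X10 <- X3 -> X2 <- X1 <- X7
Condition 1 (no descendant of X10 in the set): holds — descendants of X10 are {X1, X2, X4, X7}; none are in {X8}.
Condition 2 (every backdoor path blocked by {X8}):
  P1: blocked at collider X2 (neither it nor any descendant is in the conditioning set).
{X8} satisfies the backdoor criterion.

Yes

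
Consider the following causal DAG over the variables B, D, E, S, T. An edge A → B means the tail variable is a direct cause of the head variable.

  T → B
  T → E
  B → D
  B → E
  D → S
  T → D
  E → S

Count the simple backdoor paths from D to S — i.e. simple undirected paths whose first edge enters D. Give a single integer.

A backdoor path from D to S is any simple undirected path whose first edge points into D (i.e. leaves D via a parent).
Parents of D: {B, T}.
Enumerating:
  P1: D <- T -> B -> E -> S
  P2: D <- T -> E -> S
  P3: D <- B <- T -> E -> S
  P4: D <- B -> E -> S
That exhausts the simple backdoor paths. Count: 4.

4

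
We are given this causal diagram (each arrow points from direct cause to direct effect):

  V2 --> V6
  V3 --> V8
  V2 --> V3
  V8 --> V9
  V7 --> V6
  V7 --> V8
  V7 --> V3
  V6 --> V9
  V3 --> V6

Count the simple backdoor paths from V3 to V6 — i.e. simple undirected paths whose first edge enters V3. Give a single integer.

A backdoor path from V3 to V6 is any simple undirected path whose first edge points into V3 (i.e. leaves V3 via a parent).
Parents of V3: {V2, V7}.
Enumerating:
  P1: V3 <- V7 -> V6
  P2: V3 <- V7 -> V8 -> V9 <- V6
  P3: V3 <- V2 -> V6
That exhausts the simple backdoor paths. Count: 3.

3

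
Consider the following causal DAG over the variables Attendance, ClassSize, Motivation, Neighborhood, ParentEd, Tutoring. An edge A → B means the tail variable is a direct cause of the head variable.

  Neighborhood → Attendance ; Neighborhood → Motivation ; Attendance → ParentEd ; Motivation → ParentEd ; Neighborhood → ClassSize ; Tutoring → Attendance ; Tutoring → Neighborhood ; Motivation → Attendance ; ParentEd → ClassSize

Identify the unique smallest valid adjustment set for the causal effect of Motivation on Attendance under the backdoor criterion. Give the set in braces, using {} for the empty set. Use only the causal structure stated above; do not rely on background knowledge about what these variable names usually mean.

{Neighborhood}

Variables eligible for adjustment (non-descendants of Motivation, excluding Motivation and Attendance): {Neighborhood, Tutoring}.
Backdoor paths from Motivation to Attendance:
  P1: Motivation <- Neighborhood <- Tutoring -> Attendance
  P2: Motivation <- Neighborhood -> Attendance
  P3: Motivation <- Neighborhood -> ClassSize <- ParentEd <- Attendance
The empty set is not sufficient: P1 (Motivation <- Neighborhood <- Tutoring -> Attendance) has no collider blocking it and no conditioned non-collider, so it is open.
Try {Neighborhood}:
  P1: blocked at chain node Neighborhood ∈ conditioning set.
  P2: blocked at fork node Neighborhood ∈ conditioning set.
  P3: blocked at fork node Neighborhood ∈ conditioning set.
{Neighborhood} contains no descendant of Motivation and blocks every backdoor path.
No other singleton works — e.g. {Tutoring} leaves P2 open — so {Neighborhood} is the unique smallest valid adjustment set.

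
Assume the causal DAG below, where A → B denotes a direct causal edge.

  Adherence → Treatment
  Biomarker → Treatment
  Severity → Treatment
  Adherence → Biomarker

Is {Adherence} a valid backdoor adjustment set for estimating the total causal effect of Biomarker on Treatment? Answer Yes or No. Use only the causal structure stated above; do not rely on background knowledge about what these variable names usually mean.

Backdoor paths from Biomarker to Treatment (paths whose first edge points into Biomarker):
  P1: Biomarker <- Adherence -> Treatment
Condition 1 (no descendant of Biomarker in the set): holds — descendants of Biomarker are {Treatment}; none are in {Adherence}.
Condition 2 (every backdoor path blocked by {Adherence}):
  P1: blocked at fork node Adherence ∈ conditioning set.
{Adherence} satisfies the backdoor criterion.

Yes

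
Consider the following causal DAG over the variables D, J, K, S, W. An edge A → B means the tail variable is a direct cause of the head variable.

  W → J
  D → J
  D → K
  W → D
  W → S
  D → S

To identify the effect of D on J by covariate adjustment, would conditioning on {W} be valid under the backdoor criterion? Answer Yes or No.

Yes

Backdoor paths from D to J (paths whose first edge points into D):
  P1: D <- W -> J
Condition 1 (no descendant of D in the set): holds — descendants of D are {J, K, S}; none are in {W}.
Condition 2 (every backdoor path blocked by {W}):
  P1: blocked at fork node W ∈ conditioning set.
{W} satisfies the backdoor criterion.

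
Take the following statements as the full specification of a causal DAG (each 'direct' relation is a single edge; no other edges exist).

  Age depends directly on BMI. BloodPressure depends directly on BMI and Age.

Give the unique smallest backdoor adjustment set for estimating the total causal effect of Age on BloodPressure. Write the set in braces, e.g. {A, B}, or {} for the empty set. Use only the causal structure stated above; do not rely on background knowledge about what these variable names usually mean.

{BMI}

Variables eligible for adjustment (non-descendants of Age, excluding Age and BloodPressure): {BMI}.
Backdoor paths from Age to BloodPressure:
  P1: Age <- BMI -> BloodPressure
The empty set is not sufficient: P1 (Age <- BMI -> BloodPressure) has no collider blocking it and no conditioned non-collider, so it is open.
Try {BMI}:
  P1: blocked at fork node BMI ∈ conditioning set.
{BMI} contains no descendant of Age and blocks every backdoor path.
{BMI} is the unique smallest valid adjustment set.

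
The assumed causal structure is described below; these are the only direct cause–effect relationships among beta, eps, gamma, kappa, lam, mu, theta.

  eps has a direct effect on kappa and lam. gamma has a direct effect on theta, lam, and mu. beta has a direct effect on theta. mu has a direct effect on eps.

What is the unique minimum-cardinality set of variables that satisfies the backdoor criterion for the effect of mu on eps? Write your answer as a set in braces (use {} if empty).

{}

Variables eligible for adjustment (non-descendants of mu, excluding mu and eps): {beta, gamma, theta}.
Backdoor paths from mu to eps:
  P1: mu <- gamma -> lam <- eps
Each backdoor path contains an unconditioned collider, so every path is already blocked with the empty conditioning set:
  P1: blocked at collider lam (neither it nor any descendant is in the conditioning set).
The empty set is therefore the unique smallest valid set.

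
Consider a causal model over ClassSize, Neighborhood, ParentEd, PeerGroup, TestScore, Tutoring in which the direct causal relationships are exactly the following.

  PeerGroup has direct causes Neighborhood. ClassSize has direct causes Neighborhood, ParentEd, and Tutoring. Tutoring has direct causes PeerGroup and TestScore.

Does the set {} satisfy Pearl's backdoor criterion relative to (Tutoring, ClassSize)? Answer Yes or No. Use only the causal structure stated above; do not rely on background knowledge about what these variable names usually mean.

No

Backdoor paths from Tutoring to ClassSize (paths whose first edge points into Tutoring):
  P1: Tutoring <- PeerGroup <- Neighborhood -> ClassSize
Condition 1 (no descendant of Tutoring in the set): holds — descendants of Tutoring are {ClassSize}; none are in {}.
Condition 2 (every backdoor path blocked by {}):
  P1: open — no interior node is in the conditioning set.
{} does not satisfy the backdoor criterion.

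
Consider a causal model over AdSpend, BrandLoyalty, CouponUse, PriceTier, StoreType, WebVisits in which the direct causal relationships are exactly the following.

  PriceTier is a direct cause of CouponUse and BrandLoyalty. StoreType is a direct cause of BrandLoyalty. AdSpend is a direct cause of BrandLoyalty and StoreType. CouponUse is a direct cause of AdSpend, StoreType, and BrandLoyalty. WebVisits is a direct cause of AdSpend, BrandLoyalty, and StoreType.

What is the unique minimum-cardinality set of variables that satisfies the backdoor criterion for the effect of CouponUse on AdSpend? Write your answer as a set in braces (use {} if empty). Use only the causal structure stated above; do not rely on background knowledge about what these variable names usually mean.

{}

Variables eligible for adjustment (non-descendants of CouponUse, excluding CouponUse and AdSpend): {PriceTier, WebVisits}.
Backdoor paths from CouponUse to AdSpend:
  P1: CouponUse <- PriceTier -> BrandLoyalty <- WebVisits -> AdSpend
  P2: CouponUse <- PriceTier -> BrandLoyalty <- WebVisits -> StoreType <- AdSpend
  P3: CouponUse <- PriceTier -> BrandLoyalty <- AdSpend
  P4: CouponUse <- PriceTier -> BrandLoyalty <- StoreType <- WebVisits -> AdSpend
  P5: CouponUse <- PriceTier -> BrandLoyalty <- StoreType <- AdSpend
Each backdoor path contains an unconditioned collider, so every path is already blocked with the empty conditioning set:
  P1: blocked at collider BrandLoyalty (neither it nor any descendant is in the conditioning set).
  P2: blocked at collider BrandLoyalty (neither it nor any descendant is in the conditioning set).
  P3: blocked at collider BrandLoyalty (neither it nor any descendant is in the conditioning set).
  P4: blocked at collider BrandLoyalty (neither it nor any descendant is in the conditioning set).
  P5: blocked at collider BrandLoyalty (neither it nor any descendant is in the conditioning set).
The empty set is therefore the unique smallest valid set.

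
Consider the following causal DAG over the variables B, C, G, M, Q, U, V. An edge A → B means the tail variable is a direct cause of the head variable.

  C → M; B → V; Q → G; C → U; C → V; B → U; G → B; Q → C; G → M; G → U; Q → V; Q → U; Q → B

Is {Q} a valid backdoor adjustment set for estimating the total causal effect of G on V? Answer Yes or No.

Yes

Backdoor paths from G to V (paths whose first edge points into G):
  P1: G <- Q -> C -> U <- B -> V
  P2: G <- Q -> C -> V
  P3: G <- Q -> B -> U <- C -> V
  P4: G <- Q -> B -> V
  P5: G <- Q -> U <- C -> V
  P6: G <- Q -> U <- B -> V
  P7: G <- Q -> V
Condition 1 (no descendant of G in the set): holds — descendants of G are {B, M, U, V}; none are in {Q}.
Condition 2 (every backdoor path blocked by {Q}):
  P1: blocked at fork node Q ∈ conditioning set.
  P2: blocked at fork node Q ∈ conditioning set.
  P3: blocked at fork node Q ∈ conditioning set.
  P4: blocked at fork node Q ∈ conditioning set.
  P5: blocked at fork node Q ∈ conditioning set.
  P6: blocked at fork node Q ∈ conditioning set.
  P7: blocked at fork node Q ∈ conditioning set.
{Q} satisfies the backdoor criterion.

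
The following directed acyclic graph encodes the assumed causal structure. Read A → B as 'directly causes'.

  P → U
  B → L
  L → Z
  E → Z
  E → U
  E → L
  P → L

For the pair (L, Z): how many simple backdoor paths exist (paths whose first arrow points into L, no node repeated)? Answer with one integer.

A backdoor path from L to Z is any simple undirected path whose first edge points into L (i.e. leaves L via a parent).
Parents of L: {B, E, P}.
Enumerating:
  P1: L <- P -> U <- E -> Z
  P2: L <- E -> Z
That exhausts the simple backdoor paths. Count: 2.

2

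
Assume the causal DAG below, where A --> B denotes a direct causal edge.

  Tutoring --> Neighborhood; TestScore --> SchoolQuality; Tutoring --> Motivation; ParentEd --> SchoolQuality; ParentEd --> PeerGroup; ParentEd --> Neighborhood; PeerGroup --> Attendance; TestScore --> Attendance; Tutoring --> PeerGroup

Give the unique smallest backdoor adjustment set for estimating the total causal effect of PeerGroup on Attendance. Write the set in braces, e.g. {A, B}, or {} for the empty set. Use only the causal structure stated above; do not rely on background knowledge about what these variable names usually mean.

{}

Variables eligible for adjustment (non-descendants of PeerGroup, excluding PeerGroup and Attendance): {Motivation, Neighborhood, ParentEd, SchoolQuality, TestScore, Tutoring}.
Backdoor paths from PeerGroup to Attendance:
  P1: PeerGroup <- Tutoring -> Neighborhood <- ParentEd -> SchoolQuality <- TestScore -> Attendance
  P2: PeerGroup <- ParentEd -> SchoolQuality <- TestScore -> Attendance
Each backdoor path contains an unconditioned collider, so every path is already blocked with the empty conditioning set:
  P1: blocked at collider Neighborhood (neither it nor any descendant is in the conditioning set).
  P2: blocked at collider SchoolQuality (neither it nor any descendant is in the conditioning set).
The empty set is therefore the unique smallest valid set.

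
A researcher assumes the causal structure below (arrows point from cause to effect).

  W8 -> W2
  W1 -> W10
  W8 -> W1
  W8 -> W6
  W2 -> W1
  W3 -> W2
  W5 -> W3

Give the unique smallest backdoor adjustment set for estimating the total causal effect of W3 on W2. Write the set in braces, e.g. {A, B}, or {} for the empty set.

Variables eligible for adjustment (non-descendants of W3, excluding W3 and W2): {W5, W6, W8}.
Backdoor paths from W3 to W2:
  (none)
With no backdoor paths the empty set already satisfies the criterion, and it is trivially minimal.

{}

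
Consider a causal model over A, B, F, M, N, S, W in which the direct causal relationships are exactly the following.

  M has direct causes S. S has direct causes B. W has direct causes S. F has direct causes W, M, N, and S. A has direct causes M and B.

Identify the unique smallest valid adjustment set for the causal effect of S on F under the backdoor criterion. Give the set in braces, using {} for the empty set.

{}

Variables eligible for adjustment (non-descendants of S, excluding S and F): {B, N}.
Backdoor paths from S to F:
  P1: S <- B -> A <- M -> F
Each backdoor path contains an unconditioned collider, so every path is already blocked with the empty conditioning set:
  P1: blocked at collider A (neither it nor any descendant is in the conditioning set).
The empty set is therefore the unique smallest valid set.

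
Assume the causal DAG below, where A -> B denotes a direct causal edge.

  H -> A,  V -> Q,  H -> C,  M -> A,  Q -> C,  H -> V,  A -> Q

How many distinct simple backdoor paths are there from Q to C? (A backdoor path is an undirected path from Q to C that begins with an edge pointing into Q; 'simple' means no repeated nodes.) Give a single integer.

A backdoor path from Q to C is any simple undirected path whose first edge points into Q (i.e. leaves Q via a parent).
Parents of Q: {A, V}.
Enumerating:
  P1: Q <- A <- H -> C
  P2: Q <- V <- H -> C
That exhausts the simple backdoor paths. Count: 2.

2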